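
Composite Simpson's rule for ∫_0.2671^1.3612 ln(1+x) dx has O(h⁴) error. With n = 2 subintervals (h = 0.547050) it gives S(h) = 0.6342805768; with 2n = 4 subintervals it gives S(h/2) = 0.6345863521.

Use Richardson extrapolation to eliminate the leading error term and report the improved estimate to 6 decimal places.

0.634607

Method order is 4; weight 2^4 = 16.
16 × 0.6345863521 = 10.1533816336; 10.1533816336 − 0.6342805768 = 9.5191010568
Divide by 2^4 − 1 = 15.
(16 × 0.6345863521 − 0.6342805768)/(16 − 1) = 0.6346067371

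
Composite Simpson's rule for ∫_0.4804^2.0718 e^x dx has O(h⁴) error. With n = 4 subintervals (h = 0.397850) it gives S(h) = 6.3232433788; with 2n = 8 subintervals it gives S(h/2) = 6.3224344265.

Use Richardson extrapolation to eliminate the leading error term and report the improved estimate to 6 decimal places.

6.322380

Order 4 gives 2^r = 16 and 2^r − 1 = 15.
Weighted: 101.1589508240 − 6.3232433788 = 94.8357074452
Divide by 2^4 − 1 = 15.
(16·6.3224344265 − 6.3232433788)/(16 − 1) = 6.3223804963
Shift from A(h/2): −0.0000539302.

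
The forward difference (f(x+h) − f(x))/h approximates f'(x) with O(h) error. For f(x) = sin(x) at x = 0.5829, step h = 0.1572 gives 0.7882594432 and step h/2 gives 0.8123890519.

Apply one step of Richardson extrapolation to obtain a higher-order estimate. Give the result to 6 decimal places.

0.836519

Method order is 1; weight 2^1 = 2.
2^1*A(h/2) = 1.6247781038; minus A(h) gives 0.8365186606.
(2*0.8123890519 − 0.7882594432)/(2 − 1) = 0.8365186606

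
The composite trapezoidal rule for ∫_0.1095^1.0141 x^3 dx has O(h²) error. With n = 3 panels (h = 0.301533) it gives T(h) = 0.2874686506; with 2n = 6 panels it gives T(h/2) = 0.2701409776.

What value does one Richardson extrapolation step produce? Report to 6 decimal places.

r = 2, so 2^r = 4.
4×0.2701409776 = 1.0805639104; 1.0805639104 − 0.2874686506 = 0.7930952598
Divide by 2^2 − 1 = 3.
So the Richardson estimate is 0.2643650866.

0.264365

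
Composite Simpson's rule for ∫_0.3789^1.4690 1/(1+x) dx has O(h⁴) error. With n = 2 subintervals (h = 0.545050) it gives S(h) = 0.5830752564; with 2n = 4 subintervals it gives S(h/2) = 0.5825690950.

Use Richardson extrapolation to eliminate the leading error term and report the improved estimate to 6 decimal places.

Method order is 4; weight 2^4 = 16.
16·0.5825690950 = 9.3211055200; 9.3211055200 − 0.5830752564 = 8.7380302636
Denominator 16 − 1 = 15.
8.7380302636 ÷ 15 = 0.5825353509

0.582535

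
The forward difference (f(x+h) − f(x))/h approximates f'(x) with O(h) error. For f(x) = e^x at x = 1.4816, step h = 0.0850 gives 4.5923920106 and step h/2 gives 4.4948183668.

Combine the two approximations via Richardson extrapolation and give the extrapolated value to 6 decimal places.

Method order is 1; weight 2^1 = 2.
2^1 × A(h/2) = 8.9896367336; minus A(h) gives 4.3972447230.
4.3972447230 ÷ 1 = 4.3972447230
Shift from A(h/2): −0.0975736438.

4.397245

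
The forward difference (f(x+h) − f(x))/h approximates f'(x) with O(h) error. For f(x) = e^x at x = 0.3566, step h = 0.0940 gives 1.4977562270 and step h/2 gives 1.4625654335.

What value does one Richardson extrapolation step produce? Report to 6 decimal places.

1.427375

Error is O(h^1); halving h shrinks it by 2^1 = 2.
A(h/2) − A(h) = 1.4625654335 − 1.4977562270 = -0.0351907935
Correction (A(h/2) − A(h))/(2 − 1) = (-0.0351907935)/1 = -0.0351907935
R = A(h/2) + (A(h/2) − A(h))/1 = 1.4625654335 − 0.0351907935 = 1.4273746400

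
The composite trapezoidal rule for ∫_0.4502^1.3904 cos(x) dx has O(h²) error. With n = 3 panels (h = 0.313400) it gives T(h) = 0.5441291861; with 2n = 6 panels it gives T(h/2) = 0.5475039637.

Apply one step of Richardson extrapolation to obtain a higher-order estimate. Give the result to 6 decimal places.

The method has order 2: 2^2 = 4.
4*0.5475039637 − 0.5441291861 = 1.6458866687
Denominator 4 − 1 = 3.
R = 1.6458866687/3 = 0.5486288896

0.548629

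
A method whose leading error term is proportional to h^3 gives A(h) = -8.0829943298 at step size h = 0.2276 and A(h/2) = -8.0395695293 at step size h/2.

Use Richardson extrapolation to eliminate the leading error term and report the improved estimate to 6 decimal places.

-8.033366

Leading term ∝ h^3; use weight 8 = 2^3.
Top: 8(-8.0395695293) − (-8.0829943298) = -56.2335619046
(8*(-8.0395695293) − (-8.0829943298))/(8 − 1) = -8.0333659864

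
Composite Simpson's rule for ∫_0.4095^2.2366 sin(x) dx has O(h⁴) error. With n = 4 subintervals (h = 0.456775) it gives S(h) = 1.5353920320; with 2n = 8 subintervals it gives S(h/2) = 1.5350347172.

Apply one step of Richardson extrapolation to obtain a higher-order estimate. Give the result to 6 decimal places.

Error is O(h^4); halving h shrinks it by 2^4 = 16.
Difference of the inputs: 1.5350347172 − 1.5353920320 = -0.0003573148
Divide by 2^4 − 1 = 15: (-0.0003573148)/15 = -0.0000238210
R = A(h/2) + (A(h/2) − A(h))/15 = 1.5350347172 − 0.0000238210 = 1.5350108962
Gap between inputs: 3.573e-04; correction applied: −0.0000238210.

1.535011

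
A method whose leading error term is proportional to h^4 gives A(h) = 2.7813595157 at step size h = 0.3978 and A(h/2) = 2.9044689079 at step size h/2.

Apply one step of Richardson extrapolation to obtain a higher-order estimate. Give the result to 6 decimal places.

2.912676

Order 4 gives 2^r = 16 and 2^r − 1 = 15.
Numerator 16·A(h/2) − A(h) = 16·2.9044689079 − 2.7813595157 = 43.6901430107
Extrapolated: 43.6901430107 / 15 = 2.9126762007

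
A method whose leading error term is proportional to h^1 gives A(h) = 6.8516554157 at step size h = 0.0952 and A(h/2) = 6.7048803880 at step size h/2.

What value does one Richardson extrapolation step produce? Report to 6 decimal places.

With r = 1 the leading error scales as h^1, so the weight is 2^1 = 2.
Top: 2(6.7048803880) − (6.8516554157) = 6.5581053603
Denominator 2 − 1 = 1.
R = 6.5581053603/1 = 6.5581053603

6.558105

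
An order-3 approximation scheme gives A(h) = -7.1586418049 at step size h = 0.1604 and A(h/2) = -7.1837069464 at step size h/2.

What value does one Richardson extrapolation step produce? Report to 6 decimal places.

-7.187288

r = 3: numerator weight 8, denominator 7.
8 × (-7.1837069464) − (-7.1586418049) = -50.3110137663
(8 × (-7.1837069464) − (-7.1586418049))/(8 − 1) = -7.1872876809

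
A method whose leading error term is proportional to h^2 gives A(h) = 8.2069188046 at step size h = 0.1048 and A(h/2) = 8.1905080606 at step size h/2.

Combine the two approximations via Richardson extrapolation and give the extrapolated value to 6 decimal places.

8.185038

The method has order 2: 2^2 = 4.
2^2 × A(h/2) = 32.7620322424; minus A(h) gives 24.5551134378.
24.5551134378 ÷ 3 = 8.1850378126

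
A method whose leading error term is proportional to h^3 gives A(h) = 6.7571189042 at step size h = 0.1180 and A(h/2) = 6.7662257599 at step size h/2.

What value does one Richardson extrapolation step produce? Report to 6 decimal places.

6.767527

r = 3, so 2^r = 8.
8 × 6.7662257599 = 54.1298060792; subtract 6.7571189042 → 47.3726871750
(8 × 6.7662257599 − 6.7571189042)/(8 − 1) = 6.7675267393
Shift from A(h/2): +0.0013009794.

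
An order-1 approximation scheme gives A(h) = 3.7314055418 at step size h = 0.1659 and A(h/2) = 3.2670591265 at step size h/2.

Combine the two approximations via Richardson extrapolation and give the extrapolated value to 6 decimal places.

r = 1: numerator weight 2, denominator 1.
2·3.2670591265 = 6.5341182530; 6.5341182530 − 3.7314055418 = 2.8027127112
Divide by 2^1 − 1 = 1.
Extrapolated: 2.8027127112 / 1 = 2.8027127112

2.802713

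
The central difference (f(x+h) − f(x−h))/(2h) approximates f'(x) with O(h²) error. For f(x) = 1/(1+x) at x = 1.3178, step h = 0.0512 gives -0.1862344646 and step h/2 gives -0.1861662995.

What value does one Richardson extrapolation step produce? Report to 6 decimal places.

-0.186144

r = 2, so 2^r = 4.
4*(-0.1861662995) = -0.7446651980; (-0.7446651980) − (-0.1862344646) = -0.5584307334
Divide by 2^2 − 1 = 3.
Extrapolated: (-0.5584307334) / 3 = -0.1861435778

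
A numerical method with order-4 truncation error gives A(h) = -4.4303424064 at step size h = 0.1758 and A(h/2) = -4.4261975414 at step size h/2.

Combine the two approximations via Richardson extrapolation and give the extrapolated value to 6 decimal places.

r = 4, so 2^r = 16.
Difference of the inputs: -4.4261975414 − (-4.4303424064) = 0.0041448650
Correction (A(h/2) − A(h))/(16 − 1) = 0.0041448650/15 = 0.0002763243
R = -4.4261975414 + 0.0002763243 = -4.4259212171

-4.425921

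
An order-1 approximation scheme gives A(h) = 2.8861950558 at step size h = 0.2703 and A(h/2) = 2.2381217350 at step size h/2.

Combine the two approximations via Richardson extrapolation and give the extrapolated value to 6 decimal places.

The method has order 1: 2^1 = 2.
Top: 2(2.2381217350) − (2.8861950558) = 1.5900484142
R = 1.5900484142/1 = 1.5900484142

1.590048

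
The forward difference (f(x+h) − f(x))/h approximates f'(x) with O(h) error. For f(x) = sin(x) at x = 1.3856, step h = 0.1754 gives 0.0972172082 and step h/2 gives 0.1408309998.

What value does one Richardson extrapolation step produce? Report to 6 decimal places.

Method order is 1; weight 2^1 = 2.
2 × 0.1408309998 = 0.2816619996; subtract 0.0972172082 → 0.1844447914
Extrapolated: 0.1844447914 / 1 = 0.1844447914

0.184445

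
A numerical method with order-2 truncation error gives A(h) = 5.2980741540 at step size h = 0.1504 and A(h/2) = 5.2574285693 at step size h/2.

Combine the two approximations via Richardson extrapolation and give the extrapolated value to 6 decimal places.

5.243880

r = 2: numerator weight 4, denominator 3.
2^2 × A(h/2) = 21.0297142772; minus A(h) gives 15.7316401232.
Extrapolated: 15.7316401232 / 3 = 5.2438800411
Correction |R − A(h/2)| = 1.355e-02; gap |A(h/2) − A(h)| = 4.065e-02.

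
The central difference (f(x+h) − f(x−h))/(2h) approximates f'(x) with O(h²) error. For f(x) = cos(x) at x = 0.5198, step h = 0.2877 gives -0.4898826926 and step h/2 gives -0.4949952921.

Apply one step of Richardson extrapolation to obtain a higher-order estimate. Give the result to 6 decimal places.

r = 2: numerator weight 4, denominator 3.
2^2·A(h/2) = -1.9799811684; minus A(h) gives -1.4900984758.
Extrapolated: (-1.4900984758) / 3 = -0.4966994919

-0.496699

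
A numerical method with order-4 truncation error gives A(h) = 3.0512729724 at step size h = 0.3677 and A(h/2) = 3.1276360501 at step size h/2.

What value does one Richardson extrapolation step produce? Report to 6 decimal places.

3.132727

Error is O(h^4); halving h shrinks it by 2^4 = 16.
Weighted: 50.0421768016 − 3.0512729724 = 46.9909038292
(16 × 3.1276360501 − 3.0512729724)/(16 − 1) = 3.1327269219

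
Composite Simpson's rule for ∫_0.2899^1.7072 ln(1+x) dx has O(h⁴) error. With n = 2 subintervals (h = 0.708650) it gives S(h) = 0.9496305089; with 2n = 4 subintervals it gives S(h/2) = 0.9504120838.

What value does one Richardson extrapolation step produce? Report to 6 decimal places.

r = 4: numerator weight 16, denominator 15.
Top: 16(0.9504120838) − (0.9496305089) = 14.2569628319
(16·0.9504120838 − 0.9496305089)/(16 − 1) = 0.9504641888
Shift from A(h/2): +0.0000521050.

0.950464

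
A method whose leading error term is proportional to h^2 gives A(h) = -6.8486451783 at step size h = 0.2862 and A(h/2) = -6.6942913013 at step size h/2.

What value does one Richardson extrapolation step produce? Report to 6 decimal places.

-6.642840

Order 2 gives 2^r = 4 and 2^r − 1 = 3.
2^2*A(h/2) = -26.7771652052; minus A(h) gives -19.9285200269.
Denominator 4 − 1 = 3.
R = (-19.9285200269)/3 = -6.6428400090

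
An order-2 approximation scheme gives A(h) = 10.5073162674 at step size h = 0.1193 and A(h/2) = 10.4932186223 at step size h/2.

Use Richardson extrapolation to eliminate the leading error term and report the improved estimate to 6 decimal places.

10.488519

r = 2: numerator weight 4, denominator 3.
Difference of the inputs: 10.4932186223 − 10.5073162674 = -0.0140976451
Divide by 2^2 − 1 = 3: (-0.0140976451)/3 = -0.0046992150
R = 10.4932186223 − 0.0046992150 = 10.4885194073
Correction |R − A(h/2)| = 4.699e-03; gap |A(h/2) − A(h)| = 1.410e-02.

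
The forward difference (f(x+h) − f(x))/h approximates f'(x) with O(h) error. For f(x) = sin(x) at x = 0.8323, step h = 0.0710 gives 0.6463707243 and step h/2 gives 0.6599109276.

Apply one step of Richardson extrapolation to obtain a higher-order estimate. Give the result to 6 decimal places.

Method order is 1; weight 2^1 = 2.
Top: 2(0.6599109276) − (0.6463707243) = 0.6734511309
Denominator 2 − 1 = 1.
(2·0.6599109276 − 0.6463707243)/(2 − 1) = 0.6734511309

0.673451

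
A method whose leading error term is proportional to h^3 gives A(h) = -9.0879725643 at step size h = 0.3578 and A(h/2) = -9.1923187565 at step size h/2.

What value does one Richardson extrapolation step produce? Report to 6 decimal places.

-9.207225

Leading term ∝ h^3; use weight 8 = 2^3.
8·(-9.1923187565) = -73.5385500520; subtract (-9.0879725643) → -64.4505774877
(8·(-9.1923187565) − (-9.0879725643))/(8 − 1) = -9.2072253554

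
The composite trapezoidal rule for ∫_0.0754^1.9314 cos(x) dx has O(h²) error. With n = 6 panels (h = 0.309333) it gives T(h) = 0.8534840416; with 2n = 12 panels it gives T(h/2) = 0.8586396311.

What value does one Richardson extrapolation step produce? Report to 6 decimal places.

r = 2: numerator weight 4, denominator 3.
Top: 4(0.8586396311) − (0.8534840416) = 2.5810744828
Denominator 4 − 1 = 3.
2.5810744828 ÷ 3 = 0.8603581609

0.860358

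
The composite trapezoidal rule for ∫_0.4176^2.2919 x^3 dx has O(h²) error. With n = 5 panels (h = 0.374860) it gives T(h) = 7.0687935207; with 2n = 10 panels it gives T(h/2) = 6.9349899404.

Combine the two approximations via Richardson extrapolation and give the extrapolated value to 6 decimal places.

r = 2: numerator weight 4, denominator 3.
Top: 4(6.9349899404) − (7.0687935207) = 20.6711662409
(4*6.9349899404 − 7.0687935207)/(4 − 1) = 6.8903887470

6.890389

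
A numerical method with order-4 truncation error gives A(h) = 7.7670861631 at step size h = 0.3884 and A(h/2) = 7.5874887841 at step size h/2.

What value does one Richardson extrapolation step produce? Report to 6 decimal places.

The method has order 4: 2^4 = 16.
2^4 × A(h/2) = 121.3998205456; minus A(h) gives 113.6327343825.
Extrapolated: 113.6327343825 / 15 = 7.5755156255

7.575516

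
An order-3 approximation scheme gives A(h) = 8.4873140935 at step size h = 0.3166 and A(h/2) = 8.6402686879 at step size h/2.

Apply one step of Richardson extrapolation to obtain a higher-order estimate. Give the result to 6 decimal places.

Method order is 3; weight 2^3 = 8.
2^3·A(h/2) = 69.1221495032; minus A(h) gives 60.6348354097.
R = 60.6348354097/7 = 8.6621193442
Correction |R − A(h/2)| = 2.185e-02; gap |A(h/2) − A(h)| = 1.530e-01.

8.662119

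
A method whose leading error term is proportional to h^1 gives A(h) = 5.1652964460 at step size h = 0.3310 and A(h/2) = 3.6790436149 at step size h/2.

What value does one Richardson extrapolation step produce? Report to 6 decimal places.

2.192791

Error is O(h^1); halving h shrinks it by 2^1 = 2.
2*3.6790436149 = 7.3580872298; subtract 5.1652964460 → 2.1927907838
Extrapolated: 2.1927907838 / 1 = 2.1927907838
Gap between inputs: 1.486e+00; correction applied: −1.4862528311.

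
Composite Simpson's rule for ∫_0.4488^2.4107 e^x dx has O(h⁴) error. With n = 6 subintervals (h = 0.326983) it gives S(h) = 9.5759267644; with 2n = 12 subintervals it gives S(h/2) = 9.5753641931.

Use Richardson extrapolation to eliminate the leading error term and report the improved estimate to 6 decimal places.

9.575327

Method order is 4; weight 2^4 = 16.
Numerator 16*A(h/2) − A(h) = 16*9.5753641931 − 9.5759267644 = 143.6299003252
Denominator 16 − 1 = 15.
143.6299003252 ÷ 15 = 9.5753266883
Shift from A(h/2): −0.0000375048.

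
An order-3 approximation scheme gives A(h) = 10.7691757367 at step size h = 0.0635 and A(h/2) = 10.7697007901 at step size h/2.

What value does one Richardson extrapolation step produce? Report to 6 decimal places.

Error is O(h^3); halving h shrinks it by 2^3 = 8.
2^3*A(h/2) = 86.1576063208; minus A(h) gives 75.3884305841.
75.3884305841 ÷ 7 = 10.7697757977

10.769776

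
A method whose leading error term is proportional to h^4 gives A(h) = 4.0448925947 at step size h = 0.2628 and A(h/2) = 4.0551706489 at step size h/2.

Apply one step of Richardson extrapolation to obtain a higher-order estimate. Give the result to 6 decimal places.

Leading term ∝ h^4; use weight 16 = 2^4.
16·4.0551706489 = 64.8827303824; 64.8827303824 − 4.0448925947 = 60.8378377877
(16·4.0551706489 − 4.0448925947)/(16 − 1) = 4.0558558525

4.055856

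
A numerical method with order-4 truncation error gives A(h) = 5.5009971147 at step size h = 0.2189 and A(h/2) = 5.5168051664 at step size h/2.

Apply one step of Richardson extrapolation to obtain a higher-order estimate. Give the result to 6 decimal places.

The method has order 4: 2^4 = 16.
Weighted: 88.2688826624 − 5.5009971147 = 82.7678855477
Divide by 2^4 − 1 = 15.
R = 82.7678855477/15 = 5.5178590365
Shift from A(h/2): +0.0010538701.

5.517859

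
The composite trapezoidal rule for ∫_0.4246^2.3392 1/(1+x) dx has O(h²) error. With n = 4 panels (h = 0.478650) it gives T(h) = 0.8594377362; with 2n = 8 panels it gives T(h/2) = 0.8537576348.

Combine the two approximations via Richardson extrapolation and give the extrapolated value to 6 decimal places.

0.851864

Order 2 gives 2^r = 4 and 2^r − 1 = 3.
Weighted: 3.4150305392 − 0.8594377362 = 2.5555928030
Divide by 2^2 − 1 = 3.
2.5555928030 ÷ 3 = 0.8518642677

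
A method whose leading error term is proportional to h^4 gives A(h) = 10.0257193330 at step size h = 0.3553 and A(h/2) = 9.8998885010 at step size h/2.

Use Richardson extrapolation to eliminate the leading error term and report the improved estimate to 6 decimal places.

9.891500

With r = 4 the leading error scales as h^4, so the weight is 2^4 = 16.
16*9.8998885010 = 158.3982160160; 158.3982160160 − 10.0257193330 = 148.3724966830
Divide by 2^4 − 1 = 15.
(16*9.8998885010 − 10.0257193330)/(16 − 1) = 9.8914997789
Shift from A(h/2): −0.0083887221.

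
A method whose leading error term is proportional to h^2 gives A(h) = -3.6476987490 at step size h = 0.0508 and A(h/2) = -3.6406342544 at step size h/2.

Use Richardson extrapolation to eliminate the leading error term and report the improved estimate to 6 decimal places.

Leading term ∝ h^2; use weight 4 = 2^2.
2^2 × A(h/2) = -14.5625370176; minus A(h) gives -10.9148382686.
R = (-10.9148382686)/3 = -3.6382794229

-3.638279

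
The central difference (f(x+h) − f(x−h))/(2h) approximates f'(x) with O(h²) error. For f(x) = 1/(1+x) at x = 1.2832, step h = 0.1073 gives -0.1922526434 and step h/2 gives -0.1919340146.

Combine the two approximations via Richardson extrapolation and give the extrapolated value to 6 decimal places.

-0.191828

r = 2, so 2^r = 4.
4*(-0.1919340146) − (-0.1922526434) = -0.5754834150
(4*(-0.1919340146) − (-0.1922526434))/(4 − 1) = -0.1918278050
Shift from A(h/2): +0.0001062096.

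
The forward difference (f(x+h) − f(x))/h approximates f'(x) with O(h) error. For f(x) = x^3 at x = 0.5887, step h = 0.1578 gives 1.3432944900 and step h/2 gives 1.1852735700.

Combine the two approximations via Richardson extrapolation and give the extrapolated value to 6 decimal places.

1.027253

The method has order 1: 2^1 = 2.
2·1.1852735700 = 2.3705471400; subtract 1.3432944900 → 1.0272526500
1.0272526500 ÷ 1 = 1.0272526500
Correction |R − A(h/2)| = 1.580e-01; gap |A(h/2) − A(h)| = 1.580e-01.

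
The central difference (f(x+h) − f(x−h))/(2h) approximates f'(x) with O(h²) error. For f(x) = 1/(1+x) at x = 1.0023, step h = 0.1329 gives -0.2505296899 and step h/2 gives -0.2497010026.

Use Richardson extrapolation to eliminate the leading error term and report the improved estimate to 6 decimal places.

With r = 2 the leading error scales as h^2, so the weight is 2^2 = 4.
4 × (-0.2497010026) − (-0.2505296899) = -0.7482743205
Extrapolated: (-0.7482743205) / 3 = -0.2494247735
Correction |R − A(h/2)| = 2.762e-04; gap |A(h/2) − A(h)| = 8.287e-04.

-0.249425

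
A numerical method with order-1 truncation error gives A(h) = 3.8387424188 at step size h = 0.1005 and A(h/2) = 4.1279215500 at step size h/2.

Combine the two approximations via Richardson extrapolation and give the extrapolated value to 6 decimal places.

4.417101

Error is O(h^1); halving h shrinks it by 2^1 = 2.
2*4.1279215500 − 3.8387424188 = 4.4171006812
(2*4.1279215500 − 3.8387424188)/(2 − 1) = 4.4171006812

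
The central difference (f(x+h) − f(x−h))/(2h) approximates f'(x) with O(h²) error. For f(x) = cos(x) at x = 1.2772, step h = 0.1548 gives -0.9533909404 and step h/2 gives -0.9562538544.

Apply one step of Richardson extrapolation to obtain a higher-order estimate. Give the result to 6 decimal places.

-0.957208

r = 2: numerator weight 4, denominator 3.
A(h/2) − A(h) = -0.9562538544 − (-0.9533909404) = -0.0028629140
Correction (A(h/2) − A(h))/(4 − 1) = (-0.0028629140)/3 = -0.0009543047
R = -0.9562538544 − 0.0009543047 = -0.9572081591
Shift from A(h/2): −0.0009543047.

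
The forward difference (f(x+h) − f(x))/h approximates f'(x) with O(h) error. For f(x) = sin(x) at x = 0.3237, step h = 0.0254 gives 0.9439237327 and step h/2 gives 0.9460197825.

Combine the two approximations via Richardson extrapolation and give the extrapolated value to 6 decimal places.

Order 1 gives 2^r = 2 and 2^r − 1 = 1.
2×0.9460197825 − 0.9439237327 = 0.9481158323
Denominator 2 − 1 = 1.
Extrapolated: 0.9481158323 / 1 = 0.9481158323

0.948116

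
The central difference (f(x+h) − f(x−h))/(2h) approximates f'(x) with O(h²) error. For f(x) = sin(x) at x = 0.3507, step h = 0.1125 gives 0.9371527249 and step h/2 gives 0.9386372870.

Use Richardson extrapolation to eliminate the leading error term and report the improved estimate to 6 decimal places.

0.939132

Leading term ∝ h^2; use weight 4 = 2^2.
4 × 0.9386372870 − 0.9371527249 = 2.8173964231
Denominator 4 − 1 = 3.
R = 2.8173964231/3 = 0.9391321410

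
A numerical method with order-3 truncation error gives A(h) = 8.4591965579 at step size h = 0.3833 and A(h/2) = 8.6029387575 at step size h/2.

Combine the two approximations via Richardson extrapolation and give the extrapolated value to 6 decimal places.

8.623473

The method has order 3: 2^3 = 8.
8·8.6029387575 = 68.8235100600; 68.8235100600 − 8.4591965579 = 60.3643135021
Extrapolated: 60.3643135021 / 7 = 8.6234733574
Gap between inputs: 1.437e-01; correction applied: +0.0205345999.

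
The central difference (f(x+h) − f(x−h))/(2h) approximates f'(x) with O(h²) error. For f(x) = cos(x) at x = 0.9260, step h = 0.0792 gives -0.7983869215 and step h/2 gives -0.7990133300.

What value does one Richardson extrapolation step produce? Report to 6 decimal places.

With r = 2 the leading error scales as h^2, so the weight is 2^2 = 4.
Weighted: (-3.1960533200) − (-0.7983869215) = -2.3976663985
Divide by 2^2 − 1 = 3.
Result: -0.7992221328

-0.799222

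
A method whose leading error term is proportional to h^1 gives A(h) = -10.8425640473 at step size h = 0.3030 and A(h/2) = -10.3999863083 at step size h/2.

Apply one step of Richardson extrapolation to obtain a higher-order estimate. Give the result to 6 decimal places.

-9.957409

The method has order 1: 2^1 = 2.
Top: 2(-10.3999863083) − (-10.8425640473) = -9.9574085693
R = (-9.9574085693)/1 = -9.9574085693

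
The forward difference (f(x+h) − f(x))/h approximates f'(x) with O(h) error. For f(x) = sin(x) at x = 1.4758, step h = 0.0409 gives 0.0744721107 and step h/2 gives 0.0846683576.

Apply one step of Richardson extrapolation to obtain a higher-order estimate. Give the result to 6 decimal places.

Order 1 gives 2^r = 2 and 2^r − 1 = 1.
Top: 2(0.0846683576) − (0.0744721107) = 0.0948646045
(2*0.0846683576 − 0.0744721107)/(2 − 1) = 0.0948646045

0.094865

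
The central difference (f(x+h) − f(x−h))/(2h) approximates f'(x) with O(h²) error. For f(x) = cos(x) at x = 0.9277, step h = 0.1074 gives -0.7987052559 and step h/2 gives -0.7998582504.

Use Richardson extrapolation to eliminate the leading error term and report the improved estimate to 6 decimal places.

Leading term ∝ h^2; use weight 4 = 2^2.
4*(-0.7998582504) − (-0.7987052559) = -2.4007277457
Denominator 4 − 1 = 3.
Result: -0.8002425819
Gap between inputs: 1.153e-03; correction applied: −0.0003843315.

-0.800243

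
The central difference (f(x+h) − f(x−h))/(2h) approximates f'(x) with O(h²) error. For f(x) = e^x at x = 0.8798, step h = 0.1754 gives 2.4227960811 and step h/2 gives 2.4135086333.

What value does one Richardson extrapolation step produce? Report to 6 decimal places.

2.410413

Leading term ∝ h^2; use weight 4 = 2^2.
Top: 4(2.4135086333) − (2.4227960811) = 7.2312384521
Divide by 2^2 − 1 = 3.
Result: 2.4104128174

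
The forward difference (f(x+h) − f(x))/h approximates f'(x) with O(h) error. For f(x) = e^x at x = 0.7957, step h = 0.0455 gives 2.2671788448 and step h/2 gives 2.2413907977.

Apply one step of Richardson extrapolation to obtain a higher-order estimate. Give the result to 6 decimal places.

2.215603

r = 1, so 2^r = 2.
Difference of the inputs: 2.2413907977 − 2.2671788448 = -0.0257880471
Correction (A(h/2) − A(h))/(2 − 1) = (-0.0257880471)/1 = -0.0257880471
R = A(h/2) + (A(h/2) − A(h))/1 = 2.2413907977 − 0.0257880471 = 2.2156027506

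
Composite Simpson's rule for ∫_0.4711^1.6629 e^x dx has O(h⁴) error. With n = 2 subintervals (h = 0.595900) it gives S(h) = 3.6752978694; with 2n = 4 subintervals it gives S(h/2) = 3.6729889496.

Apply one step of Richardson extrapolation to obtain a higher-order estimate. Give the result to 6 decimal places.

Method order is 4; weight 2^4 = 16.
Difference of the inputs: 3.6729889496 − 3.6752978694 = -0.0023089198
Divide by 2^4 − 1 = 15: (-0.0023089198)/15 = -0.0001539280
R = A(h/2) + (A(h/2) − A(h))/15 = 3.6729889496 − 0.0001539280 = 3.6728350216
Gap between inputs: 2.309e-03; correction applied: −0.0001539280.

3.672835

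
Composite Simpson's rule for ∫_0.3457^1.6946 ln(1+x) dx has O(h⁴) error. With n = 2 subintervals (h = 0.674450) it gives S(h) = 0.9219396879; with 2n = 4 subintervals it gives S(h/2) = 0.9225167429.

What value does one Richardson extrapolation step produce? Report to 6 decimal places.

0.922555

With r = 4 the leading error scales as h^4, so the weight is 2^4 = 16.
Difference of the inputs: 0.9225167429 − 0.9219396879 = 0.0005770550
Correction (A(h/2) − A(h))/(16 − 1) = 0.0005770550/15 = 0.0000384703
R = 0.9225167429 + 0.0000384703 = 0.9225552132
Shift from A(h/2): +0.0000384703.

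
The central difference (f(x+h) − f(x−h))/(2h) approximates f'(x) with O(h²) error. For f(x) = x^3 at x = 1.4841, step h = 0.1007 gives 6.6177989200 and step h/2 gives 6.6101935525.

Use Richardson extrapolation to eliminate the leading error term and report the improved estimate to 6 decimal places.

6.607658

r = 2, so 2^r = 4.
Weighted: 26.4407742100 − 6.6177989200 = 19.8229752900
Denominator 4 − 1 = 3.
19.8229752900 ÷ 3 = 6.6076584300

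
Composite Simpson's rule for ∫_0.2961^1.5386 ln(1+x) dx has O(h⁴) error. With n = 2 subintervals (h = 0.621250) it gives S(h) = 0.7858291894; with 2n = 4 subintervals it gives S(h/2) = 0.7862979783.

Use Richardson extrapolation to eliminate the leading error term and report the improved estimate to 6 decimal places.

Method order is 4; weight 2^4 = 16.
16×0.7862979783 = 12.5807676528; 12.5807676528 − 0.7858291894 = 11.7949384634
Extrapolated: 11.7949384634 / 15 = 0.7863292309

0.786329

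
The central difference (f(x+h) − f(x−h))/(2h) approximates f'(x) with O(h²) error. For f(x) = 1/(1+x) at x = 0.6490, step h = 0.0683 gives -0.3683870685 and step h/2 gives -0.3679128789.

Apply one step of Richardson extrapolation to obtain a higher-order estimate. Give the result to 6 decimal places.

Error is O(h^2); halving h shrinks it by 2^2 = 4.
Top: 4(-0.3679128789) − (-0.3683870685) = -1.1032644471
Denominator 4 − 1 = 3.
Extrapolated: (-1.1032644471) / 3 = -0.3677548157

-0.367755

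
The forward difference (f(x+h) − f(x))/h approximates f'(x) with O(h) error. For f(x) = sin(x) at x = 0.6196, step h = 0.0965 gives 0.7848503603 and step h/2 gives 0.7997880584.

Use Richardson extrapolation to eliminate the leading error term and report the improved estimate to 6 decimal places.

0.814726

Order 1 gives 2^r = 2 and 2^r − 1 = 1.
Difference of the inputs: 0.7997880584 − 0.7848503603 = 0.0149376981
Divide by 2^1 − 1 = 1: 0.0149376981/1 = 0.0149376981
R = A(h/2) + (A(h/2) − A(h))/1 = 0.7997880584 + 0.0149376981 = 0.8147257565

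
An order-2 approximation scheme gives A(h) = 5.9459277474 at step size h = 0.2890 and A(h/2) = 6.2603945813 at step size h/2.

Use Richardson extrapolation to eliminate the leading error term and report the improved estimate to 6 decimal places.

6.365217

Leading term ∝ h^2; use weight 4 = 2^2.
A(h/2) − A(h) = 6.2603945813 − 5.9459277474 = 0.3144668339
Divide by 2^2 − 1 = 3: 0.3144668339/3 = 0.1048222780
R = A(h/2) + (A(h/2) − A(h))/3 = 6.2603945813 + 0.1048222780 = 6.3652168593
Correction |R − A(h/2)| = 1.048e-01; gap |A(h/2) − A(h)| = 3.145e-01.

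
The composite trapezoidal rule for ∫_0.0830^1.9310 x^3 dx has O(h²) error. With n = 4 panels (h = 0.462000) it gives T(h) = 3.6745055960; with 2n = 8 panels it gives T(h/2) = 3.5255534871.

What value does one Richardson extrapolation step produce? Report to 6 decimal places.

3.475903

r = 2, so 2^r = 4.
2^2 × A(h/2) = 14.1022139484; minus A(h) gives 10.4277083524.
Denominator 4 − 1 = 3.
Extrapolated: 10.4277083524 / 3 = 3.4759027841
Gap between inputs: 1.490e-01; correction applied: −0.0496507030.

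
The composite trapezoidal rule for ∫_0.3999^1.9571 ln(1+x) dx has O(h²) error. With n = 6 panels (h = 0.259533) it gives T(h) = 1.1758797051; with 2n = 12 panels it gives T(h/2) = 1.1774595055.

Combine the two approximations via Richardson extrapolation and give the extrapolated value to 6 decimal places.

r = 2, so 2^r = 4.
Numerator 4·A(h/2) − A(h) = 4·1.1774595055 − 1.1758797051 = 3.5339583169
Denominator 4 − 1 = 3.
(4·1.1774595055 − 1.1758797051)/(4 − 1) = 1.1779861056

1.177986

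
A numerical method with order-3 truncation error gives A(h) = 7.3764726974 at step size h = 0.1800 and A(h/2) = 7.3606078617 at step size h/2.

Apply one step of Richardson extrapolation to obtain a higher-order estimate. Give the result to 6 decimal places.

7.358341

The method has order 3: 2^3 = 8.
Top: 8(7.3606078617) − (7.3764726974) = 51.5083901962
51.5083901962 ÷ 7 = 7.3583414566
Gap between inputs: 1.586e-02; correction applied: −0.0022664051.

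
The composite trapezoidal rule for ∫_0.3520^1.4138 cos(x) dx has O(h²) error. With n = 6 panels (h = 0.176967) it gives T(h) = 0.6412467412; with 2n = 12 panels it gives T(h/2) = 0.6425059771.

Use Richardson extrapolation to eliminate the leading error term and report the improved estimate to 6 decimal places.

The method has order 2: 2^2 = 4.
Weighted: 2.5700239084 − 0.6412467412 = 1.9287771672
Denominator 4 − 1 = 3.
So the Richardson estimate is 0.6429257224.

0.642926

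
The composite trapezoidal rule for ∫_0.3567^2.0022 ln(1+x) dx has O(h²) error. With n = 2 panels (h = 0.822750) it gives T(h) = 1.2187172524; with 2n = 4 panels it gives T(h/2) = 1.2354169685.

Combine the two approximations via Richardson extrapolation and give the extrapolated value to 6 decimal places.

Order 2 gives 2^r = 4 and 2^r − 1 = 3.
4*1.2354169685 = 4.9416678740; subtract 1.2187172524 → 3.7229506216
Divide by 2^2 − 1 = 3.
R = 3.7229506216/3 = 1.2409835405

1.240984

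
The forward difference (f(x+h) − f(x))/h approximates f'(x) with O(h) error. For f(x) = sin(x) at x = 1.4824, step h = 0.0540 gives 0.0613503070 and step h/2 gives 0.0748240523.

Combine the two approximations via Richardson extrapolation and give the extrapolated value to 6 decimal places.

Order 1 gives 2^r = 2 and 2^r − 1 = 1.
2*0.0748240523 − 0.0613503070 = 0.0882977976
0.0882977976 ÷ 1 = 0.0882977976

0.088298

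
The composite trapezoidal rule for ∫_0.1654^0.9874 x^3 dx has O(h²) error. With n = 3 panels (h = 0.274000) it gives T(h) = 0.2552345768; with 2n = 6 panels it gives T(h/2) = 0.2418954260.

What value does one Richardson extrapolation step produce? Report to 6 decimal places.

Method order is 2; weight 2^2 = 4.
4*0.2418954260 = 0.9675817040; subtract 0.2552345768 → 0.7123471272
Divide by 2^2 − 1 = 3.
(4*0.2418954260 − 0.2552345768)/(4 − 1) = 0.2374490424
Correction |R − A(h/2)| = 4.446e-03; gap |A(h/2) − A(h)| = 1.334e-02.

0.237449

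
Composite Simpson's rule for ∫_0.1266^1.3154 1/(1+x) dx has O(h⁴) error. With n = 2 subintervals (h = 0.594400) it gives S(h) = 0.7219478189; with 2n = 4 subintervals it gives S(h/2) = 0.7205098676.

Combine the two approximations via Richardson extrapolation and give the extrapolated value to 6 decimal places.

With r = 4 the leading error scales as h^4, so the weight is 2^4 = 16.
2^4·A(h/2) = 11.5281578816; minus A(h) gives 10.8062100627.
Divide by 2^4 − 1 = 15.
Result: 0.7204140042

0.720414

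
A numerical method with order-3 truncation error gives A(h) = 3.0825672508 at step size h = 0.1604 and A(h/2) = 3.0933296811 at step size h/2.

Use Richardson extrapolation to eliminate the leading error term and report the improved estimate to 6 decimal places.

The method has order 3: 2^3 = 8.
8·3.0933296811 = 24.7466374488; subtract 3.0825672508 → 21.6640701980
Extrapolated: 21.6640701980 / 7 = 3.0948671711

3.094867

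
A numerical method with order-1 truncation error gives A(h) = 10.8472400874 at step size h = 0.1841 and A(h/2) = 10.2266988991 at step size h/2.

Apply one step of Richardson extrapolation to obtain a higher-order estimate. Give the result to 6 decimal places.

9.606158

r = 1: numerator weight 2, denominator 1.
2·10.2266988991 = 20.4533977982; 20.4533977982 − 10.8472400874 = 9.6061577108
R = 9.6061577108/1 = 9.6061577108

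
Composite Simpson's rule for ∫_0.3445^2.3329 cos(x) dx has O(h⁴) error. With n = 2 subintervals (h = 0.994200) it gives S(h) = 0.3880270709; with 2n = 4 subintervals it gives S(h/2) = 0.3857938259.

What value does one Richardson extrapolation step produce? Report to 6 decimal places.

Leading term ∝ h^4; use weight 16 = 2^4.
Top: 16(0.3857938259) − (0.3880270709) = 5.7846741435
5.7846741435 ÷ 15 = 0.3856449429
Gap between inputs: 2.233e-03; correction applied: −0.0001488830.

0.385645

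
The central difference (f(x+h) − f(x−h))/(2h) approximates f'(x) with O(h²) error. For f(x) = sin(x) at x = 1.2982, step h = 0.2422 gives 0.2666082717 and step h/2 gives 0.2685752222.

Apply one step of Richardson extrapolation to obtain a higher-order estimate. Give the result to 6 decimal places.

Order 2 gives 2^r = 4 and 2^r − 1 = 3.
4 × 0.2685752222 − 0.2666082717 = 0.8076926171
Divide by 2^2 − 1 = 3.
Result: 0.2692308724

0.269231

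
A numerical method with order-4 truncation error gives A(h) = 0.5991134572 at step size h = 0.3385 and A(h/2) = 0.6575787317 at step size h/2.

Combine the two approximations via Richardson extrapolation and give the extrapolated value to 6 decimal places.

0.661476

The method has order 4: 2^4 = 16.
16*0.6575787317 = 10.5212597072; 10.5212597072 − 0.5991134572 = 9.9221462500
(16*0.6575787317 − 0.5991134572)/(16 − 1) = 0.6614764167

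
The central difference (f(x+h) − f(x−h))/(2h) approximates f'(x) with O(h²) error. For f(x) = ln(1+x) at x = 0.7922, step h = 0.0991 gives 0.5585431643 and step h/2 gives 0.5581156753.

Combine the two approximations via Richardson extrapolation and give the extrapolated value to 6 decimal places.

Error is O(h^2); halving h shrinks it by 2^2 = 4.
4·0.5581156753 = 2.2324627012; subtract 0.5585431643 → 1.6739195369
1.6739195369 ÷ 3 = 0.5579731790
Shift from A(h/2): −0.0001424963.

0.557973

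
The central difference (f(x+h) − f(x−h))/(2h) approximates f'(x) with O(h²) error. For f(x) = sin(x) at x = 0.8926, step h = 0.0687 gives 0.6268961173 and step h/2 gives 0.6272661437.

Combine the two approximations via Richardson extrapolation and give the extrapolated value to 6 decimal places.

0.627389

r = 2, so 2^r = 4.
Weighted: 2.5090645748 − 0.6268961173 = 1.8821684575
Divide by 2^2 − 1 = 3.
Extrapolated: 1.8821684575 / 3 = 0.6273894858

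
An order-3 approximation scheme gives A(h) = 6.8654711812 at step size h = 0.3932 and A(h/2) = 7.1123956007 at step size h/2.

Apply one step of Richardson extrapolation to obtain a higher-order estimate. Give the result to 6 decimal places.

7.147671

With r = 3 the leading error scales as h^3, so the weight is 2^3 = 8.
8*7.1123956007 − 6.8654711812 = 50.0336936244
Denominator 8 − 1 = 7.
R = 50.0336936244/7 = 7.1476705178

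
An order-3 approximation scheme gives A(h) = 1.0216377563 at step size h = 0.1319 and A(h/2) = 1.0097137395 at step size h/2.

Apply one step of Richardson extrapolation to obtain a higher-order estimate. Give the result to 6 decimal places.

Order 3 gives 2^r = 8 and 2^r − 1 = 7.
8×1.0097137395 = 8.0777099160; subtract 1.0216377563 → 7.0560721597
R = 7.0560721597/7 = 1.0080103085
Shift from A(h/2): −0.0017034310.

1.008010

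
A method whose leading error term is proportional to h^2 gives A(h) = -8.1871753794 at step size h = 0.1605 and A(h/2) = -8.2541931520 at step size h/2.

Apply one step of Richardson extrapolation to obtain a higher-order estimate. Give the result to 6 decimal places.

Order 2 gives 2^r = 4 and 2^r − 1 = 3.
4·(-8.2541931520) = -33.0167726080; (-33.0167726080) − (-8.1871753794) = -24.8295972286
Extrapolated: (-24.8295972286) / 3 = -8.2765324095
Correction |R − A(h/2)| = 2.234e-02; gap |A(h/2) − A(h)| = 6.702e-02.

-8.276532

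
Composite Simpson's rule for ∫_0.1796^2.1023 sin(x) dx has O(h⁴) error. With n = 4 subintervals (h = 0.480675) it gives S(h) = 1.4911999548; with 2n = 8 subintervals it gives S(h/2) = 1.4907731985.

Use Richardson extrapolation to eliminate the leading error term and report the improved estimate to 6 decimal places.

1.490745

With r = 4 the leading error scales as h^4, so the weight is 2^4 = 16.
2^4·A(h/2) = 23.8523711760; minus A(h) gives 22.3611712212.
(16·1.4907731985 − 1.4911999548)/(16 − 1) = 1.4907447481
Shift from A(h/2): −0.0000284504.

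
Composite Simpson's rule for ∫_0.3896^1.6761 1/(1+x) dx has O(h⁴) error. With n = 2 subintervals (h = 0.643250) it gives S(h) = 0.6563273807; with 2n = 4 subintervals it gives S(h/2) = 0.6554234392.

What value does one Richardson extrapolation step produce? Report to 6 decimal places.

With r = 4 the leading error scales as h^4, so the weight is 2^4 = 16.
Weighted: 10.4867750272 − 0.6563273807 = 9.8304476465
(16×0.6554234392 − 0.6563273807)/(16 − 1) = 0.6553631764
Shift from A(h/2): −0.0000602628.

0.655363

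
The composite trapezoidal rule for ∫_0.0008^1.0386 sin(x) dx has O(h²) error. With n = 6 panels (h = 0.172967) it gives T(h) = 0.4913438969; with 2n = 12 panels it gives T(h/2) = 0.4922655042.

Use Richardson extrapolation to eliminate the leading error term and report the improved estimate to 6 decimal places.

The method has order 2: 2^2 = 4.
Weighted: 1.9690620168 − 0.4913438969 = 1.4777181199
Divide by 2^2 − 1 = 3.
R = 1.4777181199/3 = 0.4925727066

0.492573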